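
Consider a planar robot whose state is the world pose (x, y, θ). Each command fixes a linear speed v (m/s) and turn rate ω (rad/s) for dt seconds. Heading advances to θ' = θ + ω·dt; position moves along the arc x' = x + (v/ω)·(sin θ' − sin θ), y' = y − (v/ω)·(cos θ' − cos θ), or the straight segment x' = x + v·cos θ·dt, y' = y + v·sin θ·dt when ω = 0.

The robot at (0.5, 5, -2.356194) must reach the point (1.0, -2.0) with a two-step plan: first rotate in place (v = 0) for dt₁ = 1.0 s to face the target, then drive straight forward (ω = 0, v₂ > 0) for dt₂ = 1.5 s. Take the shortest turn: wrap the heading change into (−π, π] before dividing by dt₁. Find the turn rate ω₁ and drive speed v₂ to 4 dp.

ω₁ = 0.8567, v₂ = 4.6786

heading to target = atan2(-2−5, 1−0.5) = -1.4995
Δθ = wrap(-1.4995 − -2.3562) = 0.8567; ω₁ = Δθ/dt₁ = 0.8567
distance = √((1−0.5)² + (-2−5)²) = 7.0178; v₂ = distance/dt₂ = 4.6786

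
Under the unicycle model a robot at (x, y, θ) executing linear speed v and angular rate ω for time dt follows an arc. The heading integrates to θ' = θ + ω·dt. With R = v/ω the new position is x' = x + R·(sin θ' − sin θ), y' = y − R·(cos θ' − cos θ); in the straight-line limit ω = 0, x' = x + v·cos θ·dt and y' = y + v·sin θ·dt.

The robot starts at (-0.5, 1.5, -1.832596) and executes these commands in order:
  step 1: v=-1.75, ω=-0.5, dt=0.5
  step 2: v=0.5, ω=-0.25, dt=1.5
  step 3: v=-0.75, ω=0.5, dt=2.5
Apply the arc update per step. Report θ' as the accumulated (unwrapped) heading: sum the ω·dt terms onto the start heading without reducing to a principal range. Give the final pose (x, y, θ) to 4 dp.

(-0.1964, 3.4331, -1.2076)

step 1: θ'=-2.0826 (R=3.5000) → pose (-0.1708, 2.3082, -2.0826)
step 2: θ'=-2.4576 (R=-2.0000) → pose (-0.6507, 1.7376, -2.4576)
step 3: θ'=-1.2076 (R=-1.5000) → pose (-0.1964, 3.4331, -1.2076)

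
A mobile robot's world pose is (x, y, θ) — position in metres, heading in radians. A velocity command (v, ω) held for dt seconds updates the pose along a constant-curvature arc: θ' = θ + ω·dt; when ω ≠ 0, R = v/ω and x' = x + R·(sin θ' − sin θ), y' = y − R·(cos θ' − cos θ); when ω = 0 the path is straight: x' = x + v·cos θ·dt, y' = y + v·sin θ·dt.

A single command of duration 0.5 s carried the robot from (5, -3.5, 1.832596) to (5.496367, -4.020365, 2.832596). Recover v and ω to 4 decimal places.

v = -1.5000, ω = 2.0000

Δθ = 2.832596 − 1.832596 = 1.000000
ω = Δθ/dt = 1.000000/0.5 = 2.0000
R = −Δy/(cos θ' − cos θ) = -0.7500
v = R·ω = -0.7500·2.0000 = -1.5000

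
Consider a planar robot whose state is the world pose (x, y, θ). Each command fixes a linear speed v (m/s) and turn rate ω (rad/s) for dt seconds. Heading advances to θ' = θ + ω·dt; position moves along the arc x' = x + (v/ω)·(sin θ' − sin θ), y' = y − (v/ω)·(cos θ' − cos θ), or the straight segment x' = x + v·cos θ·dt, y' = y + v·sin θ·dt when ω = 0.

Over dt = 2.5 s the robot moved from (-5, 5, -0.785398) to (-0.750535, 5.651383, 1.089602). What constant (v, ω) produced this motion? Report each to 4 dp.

Δθ = 1.089602 − -0.785398 = 1.875000
ω = Δθ/dt = 1.875000/2.5 = 0.7500
R = Δx/(sin θ' − sin θ) = 2.6667
v = R·ω = 2.6667·0.7500 = 2.0000

v = 2.0000, ω = 0.7500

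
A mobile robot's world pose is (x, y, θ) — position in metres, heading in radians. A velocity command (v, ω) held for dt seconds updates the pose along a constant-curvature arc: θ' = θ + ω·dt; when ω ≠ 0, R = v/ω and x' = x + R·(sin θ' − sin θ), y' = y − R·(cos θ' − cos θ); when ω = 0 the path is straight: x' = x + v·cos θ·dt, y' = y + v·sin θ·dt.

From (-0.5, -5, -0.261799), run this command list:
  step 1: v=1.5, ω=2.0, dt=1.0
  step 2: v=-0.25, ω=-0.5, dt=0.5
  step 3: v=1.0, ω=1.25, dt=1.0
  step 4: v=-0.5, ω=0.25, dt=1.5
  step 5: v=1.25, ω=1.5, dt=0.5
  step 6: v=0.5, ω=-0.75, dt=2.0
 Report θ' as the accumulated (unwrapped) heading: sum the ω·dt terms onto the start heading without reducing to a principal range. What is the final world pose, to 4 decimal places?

step 1: θ'=1.7382 (R=0.7500) → pose (0.4336, -4.1506, 1.7382)
step 2: θ'=1.4882 (R=0.5000) → pose (0.4389, -4.2752, 1.4882)
step 3: θ'=2.7382 (R=0.8000) → pose (-0.0443, -3.4734, 2.7382)
step 4: θ'=3.1132 (R=-2.0000) → pose (0.6840, -3.6331, 3.1132)
step 5: θ'=3.8632 (R=0.8333) → pose (0.1098, -3.8405, 3.8632)
step 6: θ'=2.3632 (R=-0.6667) → pose (-0.7987, -3.8147, 2.3632)

(-0.7987, -3.8147, 2.3632)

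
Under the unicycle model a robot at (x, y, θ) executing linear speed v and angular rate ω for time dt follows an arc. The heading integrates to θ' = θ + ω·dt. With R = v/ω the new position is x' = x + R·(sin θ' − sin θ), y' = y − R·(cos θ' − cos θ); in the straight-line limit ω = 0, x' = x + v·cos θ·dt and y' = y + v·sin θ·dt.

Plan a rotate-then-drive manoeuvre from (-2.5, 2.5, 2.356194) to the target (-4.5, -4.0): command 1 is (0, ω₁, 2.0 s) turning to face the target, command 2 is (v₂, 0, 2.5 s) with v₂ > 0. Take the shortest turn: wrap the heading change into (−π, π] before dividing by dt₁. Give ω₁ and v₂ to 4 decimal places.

ω₁ = 1.0288, v₂ = 2.7203

heading to target = atan2(-4−2.5, -4.5−-2.5) = -1.8693
Δθ = wrap(-1.8693 − 2.3562) = 2.0577; ω₁ = Δθ/dt₁ = 1.0288
distance = √((-4.5−-2.5)² + (-4−2.5)²) = 6.8007; v₂ = distance/dt₂ = 2.7203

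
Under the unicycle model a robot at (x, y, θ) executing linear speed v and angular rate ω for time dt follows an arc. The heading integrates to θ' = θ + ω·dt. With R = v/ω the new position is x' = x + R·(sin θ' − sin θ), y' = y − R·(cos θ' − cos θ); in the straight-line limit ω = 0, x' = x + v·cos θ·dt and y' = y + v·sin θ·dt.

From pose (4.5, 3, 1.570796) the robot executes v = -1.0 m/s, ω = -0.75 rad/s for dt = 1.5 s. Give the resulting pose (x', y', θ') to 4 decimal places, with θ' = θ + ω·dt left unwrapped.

θ' = 1.5708 + -0.75·1.5 = 0.4458
R = v/ω = -1.0/-0.75 = 1.3333
x' = 4.5 + 1.3333·(sin 0.4458 − sin 1.5708) = 3.7416
y' = 3 − 1.3333·(cos 0.4458 − cos 1.5708) = 1.7970

(3.7416, 1.7970, 0.4458)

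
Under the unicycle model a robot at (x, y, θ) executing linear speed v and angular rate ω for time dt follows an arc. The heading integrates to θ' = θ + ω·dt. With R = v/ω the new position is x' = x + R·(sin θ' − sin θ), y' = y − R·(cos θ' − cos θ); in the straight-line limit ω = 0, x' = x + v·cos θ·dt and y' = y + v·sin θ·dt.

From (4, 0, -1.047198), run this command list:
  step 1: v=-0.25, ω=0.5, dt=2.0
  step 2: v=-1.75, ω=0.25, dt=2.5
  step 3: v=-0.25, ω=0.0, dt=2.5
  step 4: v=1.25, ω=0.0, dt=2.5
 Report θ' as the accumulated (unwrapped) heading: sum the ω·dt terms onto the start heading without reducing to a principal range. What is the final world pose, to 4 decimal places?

(1.5312, 0.4864, 0.5778)

step 1: θ'=-0.0472 (R=-0.5000) → pose (3.5906, 0.2494, -0.0472)
step 2: θ'=0.5778 (R=-7.0000) → pose (-0.5630, -0.8791, 0.5778)
step 3: θ'=0.5778 (straight) → pose (-1.0865, -1.2205, 0.5778)
step 4: θ'=0.5778 (straight) → pose (1.5312, 0.4864, 0.5778)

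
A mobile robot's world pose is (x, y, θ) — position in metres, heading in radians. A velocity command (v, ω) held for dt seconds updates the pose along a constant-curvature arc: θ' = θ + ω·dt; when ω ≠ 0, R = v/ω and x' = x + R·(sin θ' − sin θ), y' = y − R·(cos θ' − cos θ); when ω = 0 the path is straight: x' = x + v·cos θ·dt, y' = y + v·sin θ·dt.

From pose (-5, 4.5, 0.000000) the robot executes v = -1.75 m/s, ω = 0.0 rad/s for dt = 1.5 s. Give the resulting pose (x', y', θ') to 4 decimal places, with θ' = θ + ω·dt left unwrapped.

θ' = 0.0000 + 0.0·1.5 = 0.0000
ω = 0 → straight: x' = -5 + -1.75·cos(0.0000)·1.5 = -7.6250
y' = 4.5 + -1.75·sin(0.0000)·1.5 = 4.5000

(-7.6250, 4.5000, 0.0000)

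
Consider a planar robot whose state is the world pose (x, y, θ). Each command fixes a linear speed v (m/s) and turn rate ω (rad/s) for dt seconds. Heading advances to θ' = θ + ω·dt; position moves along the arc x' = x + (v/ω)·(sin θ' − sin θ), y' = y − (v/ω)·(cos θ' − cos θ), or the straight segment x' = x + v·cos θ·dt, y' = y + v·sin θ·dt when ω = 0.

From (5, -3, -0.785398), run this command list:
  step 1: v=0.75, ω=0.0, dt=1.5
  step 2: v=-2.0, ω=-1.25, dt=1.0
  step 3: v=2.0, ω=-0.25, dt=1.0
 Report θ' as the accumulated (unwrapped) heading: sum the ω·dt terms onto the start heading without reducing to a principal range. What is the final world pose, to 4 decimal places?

(4.3873, -3.6052, -2.2854)

step 1: θ'=-0.7854 (straight) → pose (5.7955, -3.7955, -0.7854)
step 2: θ'=-2.0354 (R=1.6000) → pose (5.4965, -1.9472, -2.0354)
step 3: θ'=-2.2854 (R=-8.0000) → pose (4.3873, -3.6052, -2.2854)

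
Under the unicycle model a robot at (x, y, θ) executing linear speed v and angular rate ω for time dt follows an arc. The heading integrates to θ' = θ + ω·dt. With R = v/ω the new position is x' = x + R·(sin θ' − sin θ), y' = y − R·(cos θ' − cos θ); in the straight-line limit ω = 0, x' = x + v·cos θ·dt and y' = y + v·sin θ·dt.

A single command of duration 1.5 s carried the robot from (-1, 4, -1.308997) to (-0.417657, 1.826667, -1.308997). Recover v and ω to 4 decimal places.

v = 1.5000, ω = 0.0000

Δθ = -1.308997 − -1.308997 = 0.000000
ω = Δθ/dt = 0.000000/1.5 = 0.0000
ω = 0 → v = (Δx·cos θ + Δy·sin θ)/dt = 1.5000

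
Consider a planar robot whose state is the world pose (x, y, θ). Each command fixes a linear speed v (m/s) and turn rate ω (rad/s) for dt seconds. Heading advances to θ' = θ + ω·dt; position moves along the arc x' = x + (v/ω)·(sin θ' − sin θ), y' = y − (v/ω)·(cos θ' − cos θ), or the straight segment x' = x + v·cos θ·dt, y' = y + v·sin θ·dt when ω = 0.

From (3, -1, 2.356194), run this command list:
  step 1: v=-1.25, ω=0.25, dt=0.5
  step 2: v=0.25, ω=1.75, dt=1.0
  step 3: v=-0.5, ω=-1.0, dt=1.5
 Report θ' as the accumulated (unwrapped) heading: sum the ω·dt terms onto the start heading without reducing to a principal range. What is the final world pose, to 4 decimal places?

step 1: θ'=2.4812 (R=-5.0000) → pose (3.4684, -1.4132, 2.4812)
step 2: θ'=4.2312 (R=0.1429) → pose (3.2541, -1.4599, 4.2312)
step 3: θ'=2.7312 (R=0.5000) → pose (3.8968, -1.2328, 2.7312)

(3.8968, -1.2328, 2.7312)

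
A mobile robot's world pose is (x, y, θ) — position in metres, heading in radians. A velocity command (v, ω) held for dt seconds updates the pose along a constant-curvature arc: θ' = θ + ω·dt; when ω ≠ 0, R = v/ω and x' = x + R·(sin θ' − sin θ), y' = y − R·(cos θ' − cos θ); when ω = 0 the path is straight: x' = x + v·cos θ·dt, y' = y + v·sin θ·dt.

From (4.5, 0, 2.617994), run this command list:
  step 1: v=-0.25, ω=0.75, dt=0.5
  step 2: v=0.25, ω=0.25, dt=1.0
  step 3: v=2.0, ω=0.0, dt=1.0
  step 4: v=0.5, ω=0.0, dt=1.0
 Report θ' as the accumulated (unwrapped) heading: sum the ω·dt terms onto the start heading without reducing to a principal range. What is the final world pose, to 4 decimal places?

step 1: θ'=2.9930 (R=-0.3333) → pose (4.6173, -0.0410, 2.9930)
step 2: θ'=3.2430 (R=1.0000) → pose (4.3680, -0.0351, 3.2430)
step 3: θ'=3.2430 (straight) → pose (2.3783, -0.2376, 3.2430)
step 4: θ'=3.2430 (straight) → pose (1.8809, -0.2882, 3.2430)

(1.8809, -0.2882, 3.2430)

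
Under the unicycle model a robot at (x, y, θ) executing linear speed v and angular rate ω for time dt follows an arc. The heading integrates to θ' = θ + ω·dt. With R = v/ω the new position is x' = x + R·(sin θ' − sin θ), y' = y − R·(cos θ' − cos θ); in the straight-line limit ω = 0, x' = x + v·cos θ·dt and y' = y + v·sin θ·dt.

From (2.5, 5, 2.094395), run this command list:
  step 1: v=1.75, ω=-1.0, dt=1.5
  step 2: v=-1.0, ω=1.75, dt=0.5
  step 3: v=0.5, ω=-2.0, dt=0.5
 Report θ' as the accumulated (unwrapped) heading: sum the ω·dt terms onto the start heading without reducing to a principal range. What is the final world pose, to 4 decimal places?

(2.9227, 7.1069, 0.4694)

step 1: θ'=0.5944 (R=-1.7500) → pose (3.0355, 7.3249, 0.5944)
step 2: θ'=1.4694 (R=-0.5714) → pose (2.7870, 6.9093, 1.4694)
step 3: θ'=0.4694 (R=-0.2500) → pose (2.9227, 7.1069, 0.4694)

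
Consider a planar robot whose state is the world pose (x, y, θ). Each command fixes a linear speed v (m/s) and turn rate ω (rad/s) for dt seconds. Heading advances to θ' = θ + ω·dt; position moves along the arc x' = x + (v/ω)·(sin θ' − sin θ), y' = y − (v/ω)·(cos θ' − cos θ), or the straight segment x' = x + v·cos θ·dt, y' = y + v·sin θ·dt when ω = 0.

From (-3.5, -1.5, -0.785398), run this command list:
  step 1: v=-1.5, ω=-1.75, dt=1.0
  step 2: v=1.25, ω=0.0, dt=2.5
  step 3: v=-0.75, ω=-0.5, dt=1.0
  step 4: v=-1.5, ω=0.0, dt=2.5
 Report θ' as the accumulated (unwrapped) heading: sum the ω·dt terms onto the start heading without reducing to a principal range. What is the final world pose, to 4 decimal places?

step 1: θ'=-2.5354 (R=0.8571) → pose (-3.3823, -0.1895, -2.5354)
step 2: θ'=-2.5354 (straight) → pose (-5.9505, -1.9699, -2.5354)
step 3: θ'=-3.0354 (R=1.5000) → pose (-5.2548, -1.7111, -3.0354)
step 4: θ'=-3.0354 (straight) → pose (-1.5260, -1.3136, -3.0354)

(-1.5260, -1.3136, -3.0354)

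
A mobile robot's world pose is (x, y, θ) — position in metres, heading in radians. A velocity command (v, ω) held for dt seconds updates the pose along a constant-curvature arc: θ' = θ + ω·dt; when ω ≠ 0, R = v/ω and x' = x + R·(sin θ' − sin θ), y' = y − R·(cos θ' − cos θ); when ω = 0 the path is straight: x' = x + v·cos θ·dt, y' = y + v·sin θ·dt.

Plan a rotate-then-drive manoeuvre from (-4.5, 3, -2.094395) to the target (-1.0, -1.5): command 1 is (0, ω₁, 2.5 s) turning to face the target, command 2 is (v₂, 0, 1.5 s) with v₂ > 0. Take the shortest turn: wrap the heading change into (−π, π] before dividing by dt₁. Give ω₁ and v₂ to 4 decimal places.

heading to target = atan2(-1.5−3, -1−-4.5) = -0.9098
Δθ = wrap(-0.9098 − -2.0944) = 1.1846; ω₁ = Δθ/dt₁ = 0.4739
distance = √((-1−-4.5)² + (-1.5−3)²) = 5.7009; v₂ = distance/dt₂ = 3.8006

ω₁ = 0.4739, v₂ = 3.8006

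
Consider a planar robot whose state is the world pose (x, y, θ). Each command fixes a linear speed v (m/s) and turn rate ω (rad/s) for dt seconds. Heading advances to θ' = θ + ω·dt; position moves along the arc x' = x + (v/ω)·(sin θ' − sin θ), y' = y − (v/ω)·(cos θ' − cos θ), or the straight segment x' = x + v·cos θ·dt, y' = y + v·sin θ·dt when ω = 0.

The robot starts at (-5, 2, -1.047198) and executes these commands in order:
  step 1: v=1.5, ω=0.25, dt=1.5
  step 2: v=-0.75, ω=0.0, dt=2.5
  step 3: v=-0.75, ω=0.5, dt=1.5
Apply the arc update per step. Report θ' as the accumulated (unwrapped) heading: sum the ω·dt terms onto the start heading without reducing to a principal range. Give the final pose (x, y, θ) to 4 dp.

(-6.0578, 1.7946, 0.0778)

step 1: θ'=-0.6722 (R=6.0000) → pose (-3.5401, 0.3053, -0.6722)
step 2: θ'=-0.6722 (straight) → pose (-5.0072, 1.4728, -0.6722)
step 3: θ'=0.0778 (R=-1.5000) → pose (-6.0578, 1.7946, 0.0778)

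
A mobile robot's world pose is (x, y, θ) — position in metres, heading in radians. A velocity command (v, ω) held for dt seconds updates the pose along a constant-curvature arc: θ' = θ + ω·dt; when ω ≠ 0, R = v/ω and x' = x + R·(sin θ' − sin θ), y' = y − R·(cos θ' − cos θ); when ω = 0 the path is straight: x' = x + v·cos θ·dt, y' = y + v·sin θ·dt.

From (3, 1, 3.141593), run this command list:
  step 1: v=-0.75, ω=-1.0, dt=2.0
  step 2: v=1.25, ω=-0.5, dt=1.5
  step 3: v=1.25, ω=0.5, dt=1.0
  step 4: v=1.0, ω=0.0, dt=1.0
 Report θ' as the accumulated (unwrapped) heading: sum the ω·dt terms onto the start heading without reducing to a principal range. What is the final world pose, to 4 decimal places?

(6.6203, 2.7267, 0.8916)

step 1: θ'=1.1416 (R=0.7500) → pose (3.6820, -0.0621, 1.1416)
step 2: θ'=0.3916 (R=-2.5000) → pose (5.0011, 1.2083, 0.3916)
step 3: θ'=0.8916 (R=2.5000) → pose (5.9921, 1.9486, 0.8916)
step 4: θ'=0.8916 (straight) → pose (6.6203, 2.7267, 0.8916)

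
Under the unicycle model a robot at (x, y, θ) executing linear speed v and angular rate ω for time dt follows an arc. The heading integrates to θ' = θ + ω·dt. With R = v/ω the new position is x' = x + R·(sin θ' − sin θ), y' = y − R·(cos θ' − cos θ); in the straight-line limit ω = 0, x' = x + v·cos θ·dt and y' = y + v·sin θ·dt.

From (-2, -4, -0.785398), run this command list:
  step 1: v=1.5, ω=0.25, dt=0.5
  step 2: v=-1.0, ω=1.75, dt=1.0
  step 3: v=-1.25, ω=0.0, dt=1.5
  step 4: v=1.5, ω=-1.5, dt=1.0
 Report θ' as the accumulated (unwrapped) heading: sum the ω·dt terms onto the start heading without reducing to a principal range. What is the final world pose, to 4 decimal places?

(-1.8774, -5.8906, -0.4104)

step 1: θ'=-0.6604 (R=6.0000) → pose (-1.4379, -4.4958, -0.6604)
step 2: θ'=1.0896 (R=-0.5714) → pose (-2.2950, -4.6827, 1.0896)
step 3: θ'=1.0896 (straight) → pose (-3.1628, -6.3447, 1.0896)
step 4: θ'=-0.4104 (R=-1.0000) → pose (-1.8774, -5.8906, -0.4104)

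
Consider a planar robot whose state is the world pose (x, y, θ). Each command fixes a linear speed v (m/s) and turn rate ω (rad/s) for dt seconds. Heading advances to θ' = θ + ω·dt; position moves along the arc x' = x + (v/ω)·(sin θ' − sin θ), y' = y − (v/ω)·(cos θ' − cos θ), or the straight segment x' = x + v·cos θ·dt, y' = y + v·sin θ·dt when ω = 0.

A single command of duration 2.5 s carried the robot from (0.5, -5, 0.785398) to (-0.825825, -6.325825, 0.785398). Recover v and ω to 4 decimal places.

v = -0.7500, ω = 0.0000

Δθ = 0.785398 − 0.785398 = 0.000000
ω = Δθ/dt = 0.000000/2.5 = 0.0000
ω = 0 → v = (Δx·cos θ + Δy·sin θ)/dt = -0.7500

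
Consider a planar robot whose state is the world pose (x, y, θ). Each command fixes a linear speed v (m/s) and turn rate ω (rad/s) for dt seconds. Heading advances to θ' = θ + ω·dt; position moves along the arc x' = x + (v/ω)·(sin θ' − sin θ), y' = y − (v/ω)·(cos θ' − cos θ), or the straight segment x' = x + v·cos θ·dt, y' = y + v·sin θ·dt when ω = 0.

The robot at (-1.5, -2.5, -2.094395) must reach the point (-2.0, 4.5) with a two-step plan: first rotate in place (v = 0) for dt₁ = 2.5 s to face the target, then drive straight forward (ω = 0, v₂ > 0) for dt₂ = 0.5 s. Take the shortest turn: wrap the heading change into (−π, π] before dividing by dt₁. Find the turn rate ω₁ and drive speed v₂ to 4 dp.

heading to target = atan2(4.5−-2.5, -2−-1.5) = 1.6421
Δθ = wrap(1.6421 − -2.0944) = -2.5467; ω₁ = Δθ/dt₁ = -1.0187
distance = √((-2−-1.5)² + (4.5−-2.5)²) = 7.0178; v₂ = distance/dt₂ = 14.0357

ω₁ = -1.0187, v₂ = 14.0357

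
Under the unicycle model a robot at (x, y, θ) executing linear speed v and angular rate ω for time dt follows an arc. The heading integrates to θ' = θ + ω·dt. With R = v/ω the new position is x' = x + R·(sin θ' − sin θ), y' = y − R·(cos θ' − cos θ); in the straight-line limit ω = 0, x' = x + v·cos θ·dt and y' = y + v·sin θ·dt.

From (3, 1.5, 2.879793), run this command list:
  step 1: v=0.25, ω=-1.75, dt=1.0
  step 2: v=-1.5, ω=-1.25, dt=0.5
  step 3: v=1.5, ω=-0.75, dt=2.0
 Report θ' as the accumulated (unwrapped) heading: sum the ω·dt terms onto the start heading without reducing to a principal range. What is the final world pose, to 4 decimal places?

(5.0479, 0.4990, -0.9952)

step 1: θ'=1.1298 (R=-0.1429) → pose (2.9078, 1.6990, 1.1298)
step 2: θ'=0.5048 (R=1.2000) → pose (2.4029, 1.1609, 0.5048)
step 3: θ'=-0.9952 (R=-2.0000) → pose (5.0479, 0.4990, -0.9952)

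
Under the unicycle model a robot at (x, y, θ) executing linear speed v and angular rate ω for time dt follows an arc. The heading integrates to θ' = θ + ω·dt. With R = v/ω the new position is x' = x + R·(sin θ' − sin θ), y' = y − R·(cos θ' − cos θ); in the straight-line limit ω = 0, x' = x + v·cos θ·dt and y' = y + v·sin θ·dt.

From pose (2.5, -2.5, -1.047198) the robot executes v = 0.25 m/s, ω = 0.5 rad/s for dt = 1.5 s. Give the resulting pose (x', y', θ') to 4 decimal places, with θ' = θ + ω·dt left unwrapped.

θ' = -1.0472 + 0.5·1.5 = -0.2972
R = v/ω = 0.25/0.5 = 0.5000
x' = 2.5 + 0.5000·(sin -0.2972 − sin -1.0472) = 2.7866
y' = -2.5 − 0.5000·(cos -0.2972 − cos -1.0472) = -2.7281

(2.7866, -2.7281, -0.2972)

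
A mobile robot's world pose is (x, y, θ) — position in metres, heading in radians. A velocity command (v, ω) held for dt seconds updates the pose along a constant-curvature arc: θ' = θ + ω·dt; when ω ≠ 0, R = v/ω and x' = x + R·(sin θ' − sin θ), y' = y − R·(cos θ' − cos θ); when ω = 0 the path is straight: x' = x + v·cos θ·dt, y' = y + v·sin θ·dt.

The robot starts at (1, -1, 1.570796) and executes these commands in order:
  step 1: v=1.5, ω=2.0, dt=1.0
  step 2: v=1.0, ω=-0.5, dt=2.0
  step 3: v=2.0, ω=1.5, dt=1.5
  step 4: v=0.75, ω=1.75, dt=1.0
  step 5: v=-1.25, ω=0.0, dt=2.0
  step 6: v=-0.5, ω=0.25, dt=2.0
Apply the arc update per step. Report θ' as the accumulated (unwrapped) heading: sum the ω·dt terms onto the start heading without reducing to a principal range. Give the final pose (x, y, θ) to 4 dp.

step 1: θ'=3.5708 (R=0.7500) → pose (-0.0621, -0.3180, 3.5708)
step 2: θ'=2.5708 (R=-2.0000) → pose (-1.9750, -0.1824, 2.5708)
step 3: θ'=4.8208 (R=1.3333) → pose (-4.0209, -1.4486, 4.8208)
step 4: θ'=6.5708 (R=0.4286) → pose (-3.4733, -1.8132, 6.5708)
step 5: θ'=6.5708 (straight) → pose (-5.8706, -2.5223, 6.5708)
step 6: θ'=7.0708 (R=-2.0000) → pose (-6.7206, -3.0291, 7.0708)

(-6.7206, -3.0291, 7.0708)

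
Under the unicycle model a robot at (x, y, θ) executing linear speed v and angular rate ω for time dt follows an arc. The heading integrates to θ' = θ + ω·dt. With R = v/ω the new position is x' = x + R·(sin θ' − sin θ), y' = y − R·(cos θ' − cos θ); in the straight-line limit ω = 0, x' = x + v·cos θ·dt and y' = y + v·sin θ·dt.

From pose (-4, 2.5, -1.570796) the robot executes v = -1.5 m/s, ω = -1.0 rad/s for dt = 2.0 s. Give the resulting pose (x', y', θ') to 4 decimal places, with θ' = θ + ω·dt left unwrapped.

θ' = -1.5708 + -1.0·2.0 = -3.5708
R = v/ω = -1.5/-1.0 = 1.5000
x' = -4 + 1.5000·(sin -3.5708 − sin -1.5708) = -1.8758
y' = 2.5 − 1.5000·(cos -3.5708 − cos -1.5708) = 3.8639

(-1.8758, 3.8639, -3.5708)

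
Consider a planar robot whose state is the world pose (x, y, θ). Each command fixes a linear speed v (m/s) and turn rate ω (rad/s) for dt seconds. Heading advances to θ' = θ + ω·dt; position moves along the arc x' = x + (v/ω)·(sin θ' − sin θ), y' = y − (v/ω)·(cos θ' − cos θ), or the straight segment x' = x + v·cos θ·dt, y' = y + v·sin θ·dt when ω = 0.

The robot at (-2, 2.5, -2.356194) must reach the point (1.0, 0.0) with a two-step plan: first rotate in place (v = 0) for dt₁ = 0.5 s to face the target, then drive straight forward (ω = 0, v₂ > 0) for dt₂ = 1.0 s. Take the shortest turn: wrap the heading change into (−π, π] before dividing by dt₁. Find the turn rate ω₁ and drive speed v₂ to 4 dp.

ω₁ = 3.3229, v₂ = 3.9051

heading to target = atan2(0−2.5, 1−-2) = -0.6947
Δθ = wrap(-0.6947 − -2.3562) = 1.6615; ω₁ = Δθ/dt₁ = 3.3229
distance = √((1−-2)² + (0−2.5)²) = 3.9051; v₂ = distance/dt₂ = 3.9051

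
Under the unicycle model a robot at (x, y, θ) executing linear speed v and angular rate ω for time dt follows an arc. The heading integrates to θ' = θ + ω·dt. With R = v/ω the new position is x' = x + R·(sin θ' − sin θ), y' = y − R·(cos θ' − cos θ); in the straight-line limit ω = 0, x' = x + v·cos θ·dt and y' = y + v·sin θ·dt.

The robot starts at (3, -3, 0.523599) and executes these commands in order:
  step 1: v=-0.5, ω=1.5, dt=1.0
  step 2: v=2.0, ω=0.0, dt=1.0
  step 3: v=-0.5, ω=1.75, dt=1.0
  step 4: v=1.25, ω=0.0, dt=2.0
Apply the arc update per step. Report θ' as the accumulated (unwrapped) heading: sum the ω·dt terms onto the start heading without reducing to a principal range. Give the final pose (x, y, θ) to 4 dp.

(0.4006, -3.2185, 3.7736)

step 1: θ'=2.0236 (R=-0.3333) → pose (2.8669, -3.4345, 2.0236)
step 2: θ'=2.0236 (straight) → pose (1.9920, -1.6361, 2.0236)
step 3: θ'=3.7736 (R=-0.2857) → pose (2.4177, -1.7416, 3.7736)
step 4: θ'=3.7736 (straight) → pose (0.4006, -3.2185, 3.7736)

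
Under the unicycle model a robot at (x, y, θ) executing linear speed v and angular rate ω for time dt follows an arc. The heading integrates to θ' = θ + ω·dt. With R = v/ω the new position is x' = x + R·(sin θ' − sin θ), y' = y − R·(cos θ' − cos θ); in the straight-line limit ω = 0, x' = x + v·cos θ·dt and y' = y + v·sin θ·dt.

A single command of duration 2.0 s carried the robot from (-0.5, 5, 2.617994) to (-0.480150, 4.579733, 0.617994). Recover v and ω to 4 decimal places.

Δθ = 0.617994 − 2.617994 = -2.000000
ω = Δθ/dt = -2.000000/2.0 = -1.0000
R = −Δy/(cos θ' − cos θ) = 0.2500
v = R·ω = 0.2500·-1.0000 = -0.2500

v = -0.2500, ω = -1.0000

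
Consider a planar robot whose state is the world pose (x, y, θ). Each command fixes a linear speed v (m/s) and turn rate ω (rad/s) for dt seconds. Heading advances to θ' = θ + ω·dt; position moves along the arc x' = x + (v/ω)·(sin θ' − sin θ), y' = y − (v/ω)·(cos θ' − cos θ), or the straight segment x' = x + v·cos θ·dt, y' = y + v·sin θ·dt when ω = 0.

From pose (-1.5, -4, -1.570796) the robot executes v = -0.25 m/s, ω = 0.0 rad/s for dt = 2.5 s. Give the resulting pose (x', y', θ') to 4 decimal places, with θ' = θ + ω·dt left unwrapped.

(-1.5000, -3.3750, -1.5708)

θ' = -1.5708 + 0.0·2.5 = -1.5708
ω = 0 → straight: x' = -1.5 + -0.25·cos(-1.5708)·2.5 = -1.5000
y' = -4 + -0.25·sin(-1.5708)·2.5 = -3.3750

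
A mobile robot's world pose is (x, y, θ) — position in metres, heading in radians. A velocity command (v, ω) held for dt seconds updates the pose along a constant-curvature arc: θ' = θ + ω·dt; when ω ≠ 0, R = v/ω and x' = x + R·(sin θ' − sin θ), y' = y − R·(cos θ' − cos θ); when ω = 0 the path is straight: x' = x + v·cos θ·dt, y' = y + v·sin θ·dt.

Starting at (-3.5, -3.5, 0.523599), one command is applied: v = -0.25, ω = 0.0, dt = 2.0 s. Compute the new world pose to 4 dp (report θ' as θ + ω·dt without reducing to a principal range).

θ' = 0.5236 + 0.0·2.0 = 0.5236
ω = 0 → straight: x' = -3.5 + -0.25·cos(0.5236)·2.0 = -3.9330
y' = -3.5 + -0.25·sin(0.5236)·2.0 = -3.7500

(-3.9330, -3.7500, 0.5236)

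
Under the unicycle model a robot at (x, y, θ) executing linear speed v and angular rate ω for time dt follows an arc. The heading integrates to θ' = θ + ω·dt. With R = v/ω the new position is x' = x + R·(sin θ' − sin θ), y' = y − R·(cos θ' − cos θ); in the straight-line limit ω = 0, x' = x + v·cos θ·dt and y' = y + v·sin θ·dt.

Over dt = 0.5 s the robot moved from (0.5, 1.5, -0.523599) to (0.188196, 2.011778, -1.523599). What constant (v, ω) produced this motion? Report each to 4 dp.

Δθ = -1.523599 − -0.523599 = -1.000000
ω = Δθ/dt = -1.000000/0.5 = -2.0000
R = −Δy/(cos θ' − cos θ) = 0.6250
v = R·ω = 0.6250·-2.0000 = -1.2500

v = -1.2500, ω = -2.0000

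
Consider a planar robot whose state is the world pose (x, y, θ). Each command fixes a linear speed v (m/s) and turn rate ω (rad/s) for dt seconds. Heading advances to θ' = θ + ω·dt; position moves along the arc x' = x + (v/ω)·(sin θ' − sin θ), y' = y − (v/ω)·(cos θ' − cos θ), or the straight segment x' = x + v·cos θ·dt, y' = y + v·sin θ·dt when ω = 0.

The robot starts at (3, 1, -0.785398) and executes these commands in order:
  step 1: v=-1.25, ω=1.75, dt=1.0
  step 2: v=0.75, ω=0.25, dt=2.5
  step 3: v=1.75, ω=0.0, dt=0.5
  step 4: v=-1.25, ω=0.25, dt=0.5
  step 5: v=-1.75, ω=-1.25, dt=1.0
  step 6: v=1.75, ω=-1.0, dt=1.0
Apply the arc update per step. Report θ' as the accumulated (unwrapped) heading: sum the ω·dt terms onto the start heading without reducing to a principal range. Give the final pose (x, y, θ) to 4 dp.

step 1: θ'=0.9646 (R=-0.7143) → pose (1.9079, 0.9019, 0.9646)
step 2: θ'=1.5896 (R=3.0000) → pose (2.4419, 2.6675, 1.5896)
step 3: θ'=1.5896 (straight) → pose (2.4255, 3.5424, 1.5896)
step 4: θ'=1.7146 (R=-5.0000) → pose (2.4762, 2.9198, 1.7146)
step 5: θ'=0.4646 (R=1.4000) → pose (1.7179, 1.4676, 0.4646)
step 6: θ'=-0.5354 (R=-1.7500) → pose (3.3949, 1.4082, -0.5354)

(3.3949, 1.4082, -0.5354)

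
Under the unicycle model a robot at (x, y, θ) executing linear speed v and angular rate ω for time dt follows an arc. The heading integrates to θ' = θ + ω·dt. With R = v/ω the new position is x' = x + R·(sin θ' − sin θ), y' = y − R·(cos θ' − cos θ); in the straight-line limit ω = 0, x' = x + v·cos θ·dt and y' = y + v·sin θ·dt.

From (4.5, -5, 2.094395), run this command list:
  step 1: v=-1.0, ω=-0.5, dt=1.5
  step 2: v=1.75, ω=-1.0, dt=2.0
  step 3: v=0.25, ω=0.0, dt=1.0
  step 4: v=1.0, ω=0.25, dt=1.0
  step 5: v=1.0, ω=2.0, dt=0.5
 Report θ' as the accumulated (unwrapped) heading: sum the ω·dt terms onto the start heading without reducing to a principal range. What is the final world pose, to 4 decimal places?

(9.0248, -6.0665, 0.5944)

step 1: θ'=1.3444 (R=2.0000) → pose (4.7169, -6.4489, 1.3444)
step 2: θ'=-0.6556 (R=-1.7500) → pose (7.4891, -5.4546, -0.6556)
step 3: θ'=-0.6556 (straight) → pose (7.6873, -5.6070, -0.6556)
step 4: θ'=-0.4056 (R=4.0000) → pose (8.5475, -6.1117, -0.4056)
step 5: θ'=0.5944 (R=0.5000) → pose (9.0248, -6.0665, 0.5944)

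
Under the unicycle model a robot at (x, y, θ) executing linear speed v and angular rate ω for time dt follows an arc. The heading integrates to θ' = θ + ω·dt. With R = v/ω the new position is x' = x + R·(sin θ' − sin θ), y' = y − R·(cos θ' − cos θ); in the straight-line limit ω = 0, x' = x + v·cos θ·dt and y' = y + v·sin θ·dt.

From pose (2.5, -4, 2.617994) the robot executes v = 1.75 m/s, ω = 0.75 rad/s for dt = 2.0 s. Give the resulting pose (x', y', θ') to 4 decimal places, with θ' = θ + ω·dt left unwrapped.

θ' = 2.6180 + 0.75·2.0 = 4.1180
R = v/ω = 1.75/0.75 = 2.3333
x' = 2.5 + 2.3333·(sin 4.1180 − sin 2.6180) = -0.5998
y' = -4 − 2.3333·(cos 4.1180 − cos 2.6180) = -4.7140

(-0.5998, -4.7140, 4.1180)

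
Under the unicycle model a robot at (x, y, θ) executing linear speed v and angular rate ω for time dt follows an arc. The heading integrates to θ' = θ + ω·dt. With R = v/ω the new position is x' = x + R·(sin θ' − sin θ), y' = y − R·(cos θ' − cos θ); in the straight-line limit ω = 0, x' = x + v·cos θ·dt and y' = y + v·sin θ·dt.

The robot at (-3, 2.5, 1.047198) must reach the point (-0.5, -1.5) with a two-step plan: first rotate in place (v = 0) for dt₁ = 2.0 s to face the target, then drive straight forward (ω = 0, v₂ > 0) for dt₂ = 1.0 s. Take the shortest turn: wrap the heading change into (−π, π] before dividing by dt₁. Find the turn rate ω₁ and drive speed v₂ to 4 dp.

heading to target = atan2(-1.5−2.5, -0.5−-3) = -1.0122
Δθ = wrap(-1.0122 − 1.0472) = -2.0594; ω₁ = Δθ/dt₁ = -1.0297
distance = √((-0.5−-3)² + (-1.5−2.5)²) = 4.7170; v₂ = distance/dt₂ = 4.7170

ω₁ = -1.0297, v₂ = 4.7170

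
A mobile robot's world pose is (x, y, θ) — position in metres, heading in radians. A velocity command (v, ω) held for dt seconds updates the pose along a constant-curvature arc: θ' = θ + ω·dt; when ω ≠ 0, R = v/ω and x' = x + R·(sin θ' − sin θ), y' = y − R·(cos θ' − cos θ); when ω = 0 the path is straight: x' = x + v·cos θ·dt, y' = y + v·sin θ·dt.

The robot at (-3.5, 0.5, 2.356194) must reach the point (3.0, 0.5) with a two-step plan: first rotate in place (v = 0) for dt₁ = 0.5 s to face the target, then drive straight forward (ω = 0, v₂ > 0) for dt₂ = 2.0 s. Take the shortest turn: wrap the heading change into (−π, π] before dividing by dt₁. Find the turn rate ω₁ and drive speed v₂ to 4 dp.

heading to target = atan2(0.5−0.5, 3−-3.5) = 0.0000
Δθ = wrap(0.0000 − 2.3562) = -2.3562; ω₁ = Δθ/dt₁ = -4.7124
distance = √((3−-3.5)² + (0.5−0.5)²) = 6.5000; v₂ = distance/dt₂ = 3.2500

ω₁ = -4.7124, v₂ = 3.2500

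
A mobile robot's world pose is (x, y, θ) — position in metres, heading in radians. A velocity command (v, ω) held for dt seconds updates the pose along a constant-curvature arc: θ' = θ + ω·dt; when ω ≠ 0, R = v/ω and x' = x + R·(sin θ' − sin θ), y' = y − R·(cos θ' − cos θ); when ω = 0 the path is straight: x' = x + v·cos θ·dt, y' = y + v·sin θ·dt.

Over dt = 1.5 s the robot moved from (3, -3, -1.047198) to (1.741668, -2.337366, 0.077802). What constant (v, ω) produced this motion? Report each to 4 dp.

Δθ = 0.077802 − -1.047198 = 1.125000
ω = Δθ/dt = 1.125000/1.5 = 0.7500
R = Δx/(sin θ' − sin θ) = -1.3333
v = R·ω = -1.3333·0.7500 = -1.0000

v = -1.0000, ω = 0.7500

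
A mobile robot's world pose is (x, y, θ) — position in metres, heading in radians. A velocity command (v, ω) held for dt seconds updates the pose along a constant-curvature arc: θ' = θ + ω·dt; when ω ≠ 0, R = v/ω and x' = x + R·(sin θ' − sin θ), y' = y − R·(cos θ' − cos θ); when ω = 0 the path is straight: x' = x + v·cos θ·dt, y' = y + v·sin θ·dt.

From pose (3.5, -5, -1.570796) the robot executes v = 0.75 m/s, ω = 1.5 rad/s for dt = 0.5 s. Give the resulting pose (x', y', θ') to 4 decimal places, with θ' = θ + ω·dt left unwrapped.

θ' = -1.5708 + 1.5·0.5 = -0.8208
R = v/ω = 0.75/1.5 = 0.5000
x' = 3.5 + 0.5000·(sin -0.8208 − sin -1.5708) = 3.6342
y' = -5 − 0.5000·(cos -0.8208 − cos -1.5708) = -5.3408

(3.6342, -5.3408, -0.8208)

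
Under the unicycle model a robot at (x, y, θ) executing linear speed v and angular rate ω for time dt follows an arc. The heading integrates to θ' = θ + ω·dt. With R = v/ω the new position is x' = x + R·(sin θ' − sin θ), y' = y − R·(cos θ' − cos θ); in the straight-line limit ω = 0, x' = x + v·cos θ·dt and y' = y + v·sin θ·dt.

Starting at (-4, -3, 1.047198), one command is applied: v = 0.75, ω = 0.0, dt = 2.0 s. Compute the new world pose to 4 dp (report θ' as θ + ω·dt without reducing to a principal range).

(-3.2500, -1.7010, 1.0472)

θ' = 1.0472 + 0.0·2.0 = 1.0472
ω = 0 → straight: x' = -4 + 0.75·cos(1.0472)·2.0 = -3.2500
y' = -3 + 0.75·sin(1.0472)·2.0 = -1.7010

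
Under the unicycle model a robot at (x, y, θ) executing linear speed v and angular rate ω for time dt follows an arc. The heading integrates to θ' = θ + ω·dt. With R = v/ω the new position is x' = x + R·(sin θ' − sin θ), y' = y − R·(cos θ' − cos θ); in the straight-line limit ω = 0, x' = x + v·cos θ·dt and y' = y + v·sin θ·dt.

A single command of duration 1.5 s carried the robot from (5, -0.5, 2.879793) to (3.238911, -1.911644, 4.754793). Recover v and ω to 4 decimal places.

Δθ = 4.754793 − 2.879793 = 1.875000
ω = Δθ/dt = 1.875000/1.5 = 1.2500
R = Δx/(sin θ' − sin θ) = 1.4000
v = R·ω = 1.4000·1.2500 = 1.7500

v = 1.7500, ω = 1.2500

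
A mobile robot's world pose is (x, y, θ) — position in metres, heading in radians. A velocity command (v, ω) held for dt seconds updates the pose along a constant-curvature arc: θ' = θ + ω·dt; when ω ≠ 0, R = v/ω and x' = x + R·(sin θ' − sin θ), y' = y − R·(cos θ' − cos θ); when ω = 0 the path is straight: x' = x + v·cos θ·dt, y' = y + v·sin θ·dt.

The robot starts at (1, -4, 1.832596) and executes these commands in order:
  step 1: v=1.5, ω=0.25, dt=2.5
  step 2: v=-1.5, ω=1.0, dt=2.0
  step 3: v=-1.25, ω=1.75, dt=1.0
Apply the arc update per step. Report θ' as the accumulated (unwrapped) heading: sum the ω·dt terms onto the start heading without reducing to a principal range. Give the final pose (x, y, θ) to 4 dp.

step 1: θ'=2.4576 (R=6.0000) → pose (-1.0042, -0.9026, 2.4576)
step 2: θ'=4.4576 (R=-1.5000) → pose (1.3952, -0.1181, 4.4576)
step 3: θ'=6.2076 (R=-0.7143) → pose (0.7580, 0.7742, 6.2076)

(0.7580, 0.7742, 6.2076)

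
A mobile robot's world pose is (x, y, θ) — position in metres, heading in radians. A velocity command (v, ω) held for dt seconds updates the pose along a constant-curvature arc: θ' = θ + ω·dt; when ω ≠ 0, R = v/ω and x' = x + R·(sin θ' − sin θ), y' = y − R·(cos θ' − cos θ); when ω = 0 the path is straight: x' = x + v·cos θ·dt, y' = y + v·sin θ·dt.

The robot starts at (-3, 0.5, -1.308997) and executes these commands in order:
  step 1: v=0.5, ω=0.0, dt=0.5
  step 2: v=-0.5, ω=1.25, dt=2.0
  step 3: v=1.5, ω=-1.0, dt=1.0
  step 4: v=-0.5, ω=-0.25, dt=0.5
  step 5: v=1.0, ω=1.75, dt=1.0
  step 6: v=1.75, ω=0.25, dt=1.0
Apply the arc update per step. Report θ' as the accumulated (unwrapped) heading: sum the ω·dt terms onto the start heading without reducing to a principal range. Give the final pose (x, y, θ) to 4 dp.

(-2.9475, 3.5240, 2.0660)

step 1: θ'=-1.3090 (straight) → pose (-2.9353, 0.2585, -1.3090)
step 2: θ'=1.1910 (R=-0.4000) → pose (-3.6932, 0.3033, 1.1910)
step 3: θ'=0.1910 (R=-1.5000) → pose (-2.5848, 1.2199, 0.1910)
step 4: θ'=0.0660 (R=2.0000) → pose (-2.8326, 1.1879, 0.0660)
step 5: θ'=1.8160 (R=0.5714) → pose (-2.3159, 1.8968, 1.8160)
step 6: θ'=2.0660 (R=7.0000) → pose (-2.9475, 3.5240, 2.0660)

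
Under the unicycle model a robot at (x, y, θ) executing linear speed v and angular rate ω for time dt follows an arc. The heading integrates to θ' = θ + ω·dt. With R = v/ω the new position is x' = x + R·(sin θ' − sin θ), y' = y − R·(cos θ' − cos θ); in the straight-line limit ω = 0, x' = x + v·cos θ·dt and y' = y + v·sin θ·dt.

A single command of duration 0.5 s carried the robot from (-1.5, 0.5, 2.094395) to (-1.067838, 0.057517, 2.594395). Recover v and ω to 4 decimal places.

v = -1.2500, ω = 1.0000

Δθ = 2.594395 − 2.094395 = 0.500000
ω = Δθ/dt = 0.500000/0.5 = 1.0000
R = −Δy/(cos θ' − cos θ) = -1.2500
v = R·ω = -1.2500·1.0000 = -1.2500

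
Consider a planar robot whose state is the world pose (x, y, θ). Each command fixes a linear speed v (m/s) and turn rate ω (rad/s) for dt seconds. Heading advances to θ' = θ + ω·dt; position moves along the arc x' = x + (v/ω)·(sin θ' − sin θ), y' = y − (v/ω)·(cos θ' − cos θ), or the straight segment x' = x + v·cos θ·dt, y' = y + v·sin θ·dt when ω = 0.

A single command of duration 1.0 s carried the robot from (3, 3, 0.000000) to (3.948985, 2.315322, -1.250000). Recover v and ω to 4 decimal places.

Δθ = -1.250000 − 0.000000 = -1.250000
ω = Δθ/dt = -1.250000/1.0 = -1.2500
R = Δx/(sin θ' − sin θ) = -1.0000
v = R·ω = -1.0000·-1.2500 = 1.2500

v = 1.2500, ω = -1.2500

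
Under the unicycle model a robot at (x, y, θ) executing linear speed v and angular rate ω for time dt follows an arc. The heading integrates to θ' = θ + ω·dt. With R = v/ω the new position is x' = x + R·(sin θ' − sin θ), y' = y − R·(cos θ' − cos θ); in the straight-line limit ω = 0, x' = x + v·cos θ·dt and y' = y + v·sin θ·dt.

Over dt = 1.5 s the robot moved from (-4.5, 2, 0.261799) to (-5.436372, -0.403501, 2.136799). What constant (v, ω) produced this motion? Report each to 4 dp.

v = -2.0000, ω = 1.2500

Δθ = 2.136799 − 0.261799 = 1.875000
ω = Δθ/dt = 1.875000/1.5 = 1.2500
R = −Δy/(cos θ' − cos θ) = -1.6000
v = R·ω = -1.6000·1.2500 = -2.0000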